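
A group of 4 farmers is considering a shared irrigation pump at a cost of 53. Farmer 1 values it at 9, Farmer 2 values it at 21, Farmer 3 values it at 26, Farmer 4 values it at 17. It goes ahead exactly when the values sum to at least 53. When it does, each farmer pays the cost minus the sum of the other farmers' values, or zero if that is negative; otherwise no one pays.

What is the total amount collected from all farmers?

7

Total value 73 ≥ cost 53, so it is built.
Farmer 1: others sum to 64; max(0, 53 - 64) = 0.
Farmer 2: others sum to 52; max(0, 53 - 52) = 1.
Farmer 3: others sum to 47; max(0, 53 - 47) = 6.
Farmer 4: others sum to 56; max(0, 53 - 56) = 0.
Total collected = 0 + 1 + 6 + 0 = 7.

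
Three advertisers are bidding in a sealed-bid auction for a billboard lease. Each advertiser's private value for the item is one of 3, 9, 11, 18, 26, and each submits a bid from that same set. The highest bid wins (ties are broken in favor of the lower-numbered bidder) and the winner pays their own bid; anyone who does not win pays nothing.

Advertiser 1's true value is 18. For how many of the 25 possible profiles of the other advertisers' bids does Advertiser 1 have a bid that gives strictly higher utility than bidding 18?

Others bid (3, 3): truth gives 0; bid 3 gives 15 > 0. Violating.
Others bid (3, 9): truth gives 0; bid 9 gives 9 > 0. Violating.
Others bid (3, 11): truth gives 0; bid 11 gives 7 > 0. Violating.
Others bid (9, 3): truth gives 0; bid 9 gives 9 > 0. Violating.
Others bid (3, 18): truth gives 0; no alternative beats it.
Others bid (3, 26): truth gives 0; no alternative beats it.
(Checking all 25 profiles: 9 have a profitable deviation, 16 do not.)

9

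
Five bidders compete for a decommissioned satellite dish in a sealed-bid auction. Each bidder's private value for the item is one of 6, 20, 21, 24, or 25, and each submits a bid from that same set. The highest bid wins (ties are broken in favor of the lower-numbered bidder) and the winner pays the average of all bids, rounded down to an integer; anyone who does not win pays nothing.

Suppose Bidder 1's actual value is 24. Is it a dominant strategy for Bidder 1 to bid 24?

Consider the case where Bidder 2 bids 6, Bidder 3 bids 6, Bidder 4 bids 6 and Bidder 5 bids 6.
Truthful bid 24: wins, pays 9, utility 24 - 9 = 15.
Bid 6 instead: wins, pays 6, utility 24 - 6 = 18.
Since 18 > 15, bidding 6 is strictly better here, so truthful bidding is not dominant.

No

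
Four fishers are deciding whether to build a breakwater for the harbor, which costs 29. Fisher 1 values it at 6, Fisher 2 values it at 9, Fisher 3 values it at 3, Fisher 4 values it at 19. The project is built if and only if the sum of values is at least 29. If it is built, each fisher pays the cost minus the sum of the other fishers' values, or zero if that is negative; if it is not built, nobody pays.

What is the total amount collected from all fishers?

Total value 37 ≥ cost 29, so it is built.
Fisher 1: others sum to 31; max(0, 29 - 31) = 0.
Fisher 2: others sum to 28; max(0, 29 - 28) = 1.
Fisher 3: others sum to 34; max(0, 29 - 34) = 0.
Fisher 4: others sum to 18; max(0, 29 - 18) = 11.
Total collected = 0 + 1 + 0 + 11 = 12.

12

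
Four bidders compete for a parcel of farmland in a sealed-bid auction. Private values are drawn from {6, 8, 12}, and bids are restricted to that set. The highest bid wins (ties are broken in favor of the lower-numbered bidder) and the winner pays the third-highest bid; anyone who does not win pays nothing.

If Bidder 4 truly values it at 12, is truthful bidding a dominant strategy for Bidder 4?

Check each profile of the others' bids and compare truth against every alternative bid.
Others bid (6, 6, 8): truth gives 6, best alternative gives 0.
Others bid (6, 8, 6): truth gives 6, best alternative gives 0.
Others bid (8, 6, 6): truth gives 6, best alternative gives 0.
Others bid (6, 8, 8): truth gives 4, best alternative gives 0.
Others bid (8, 6, 8): truth gives 4, best alternative gives 0.
Others bid (8, 8, 6): truth gives 4, best alternative gives 0.
(Remaining 21 profiles checked similarly; truth is weakly best in each.)
In every case the truthful bid is at least as good as any alternative, so it is a dominant strategy.

Yes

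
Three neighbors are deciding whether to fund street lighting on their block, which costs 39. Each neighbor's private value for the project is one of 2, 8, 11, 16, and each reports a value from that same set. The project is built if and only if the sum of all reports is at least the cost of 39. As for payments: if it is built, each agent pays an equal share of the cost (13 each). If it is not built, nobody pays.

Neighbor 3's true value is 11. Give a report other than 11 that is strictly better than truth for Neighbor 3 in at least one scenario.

2

Suppose Neighbor 1 reports 16 and Neighbor 2 reports 16.
Report 11: project built, pays 13, utility 11 - 13 = -2.
Report 2: project not built, utility 0.
So reporting 2 beats truth here (0 > -2).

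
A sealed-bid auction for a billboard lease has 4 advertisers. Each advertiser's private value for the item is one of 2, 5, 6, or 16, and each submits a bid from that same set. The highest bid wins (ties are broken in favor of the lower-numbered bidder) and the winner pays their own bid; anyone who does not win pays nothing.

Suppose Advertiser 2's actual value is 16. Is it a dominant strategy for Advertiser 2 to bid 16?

Consider the case where Advertiser 1 bids 2, Advertiser 3 bids 2 and Advertiser 4 bids 2.
Truthful bid 16: wins, pays 16, utility 16 - 16 = 0.
Bid 5 instead: wins, pays 5, utility 16 - 5 = 11.
Since 11 > 0, bidding 5 is strictly better here, so truthful bidding is not dominant.

No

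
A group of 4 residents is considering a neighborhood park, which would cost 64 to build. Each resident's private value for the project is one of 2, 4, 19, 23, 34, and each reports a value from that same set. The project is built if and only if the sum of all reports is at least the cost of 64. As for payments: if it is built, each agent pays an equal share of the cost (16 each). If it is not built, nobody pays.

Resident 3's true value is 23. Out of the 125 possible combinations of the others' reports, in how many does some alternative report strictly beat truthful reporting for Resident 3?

Others report (2, 2, 34): truth gives 0; report 34 gives 7 > 0. Violating.
Others report (2, 4, 34): truth gives 0; report 34 gives 7 > 0. Violating.
Others report (2, 19, 19): truth gives 0; report 34 gives 7 > 0. Violating.
Others report (2, 34, 2): truth gives 0; report 34 gives 7 > 0. Violating.
Others report (2, 2, 2): truth gives 0; no alternative beats it.
Others report (2, 2, 4): truth gives 0; no alternative beats it.
(Checking all 125 profiles: 15 have a profitable deviation, 110 do not.)

15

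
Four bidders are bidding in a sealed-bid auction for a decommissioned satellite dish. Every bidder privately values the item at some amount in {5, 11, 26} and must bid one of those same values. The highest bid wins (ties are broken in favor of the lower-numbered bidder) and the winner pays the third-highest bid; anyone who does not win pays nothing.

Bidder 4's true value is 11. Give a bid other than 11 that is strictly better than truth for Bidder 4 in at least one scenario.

Suppose Bidder 1 bids 5, Bidder 2 bids 5 and Bidder 3 bids 11.
Bid 11: loses, pays 0, utility 0.
Bid 26: wins, pays 5, utility 11 - 5 = 6.
So bidding 26 beats truth here (6 > 0).

26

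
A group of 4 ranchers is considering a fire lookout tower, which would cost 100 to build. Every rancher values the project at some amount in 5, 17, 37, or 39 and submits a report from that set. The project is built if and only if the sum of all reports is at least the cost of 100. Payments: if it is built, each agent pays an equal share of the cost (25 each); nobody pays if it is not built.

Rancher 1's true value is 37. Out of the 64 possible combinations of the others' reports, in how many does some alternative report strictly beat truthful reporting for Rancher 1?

Others report (5, 17, 39): truth gives 0; report 39 gives 12 > 0. Violating.
Others report (5, 39, 17): truth gives 0; report 39 gives 12 > 0. Violating.
Others report (17, 5, 39): truth gives 0; report 39 gives 12 > 0. Violating.
Others report (17, 39, 5): truth gives 0; report 39 gives 12 > 0. Violating.
Others report (5, 5, 5): truth gives 0; no alternative beats it.
Others report (5, 5, 17): truth gives 0; no alternative beats it.
(Checking all 64 profiles: 6 have a profitable deviation, 58 do not.)

6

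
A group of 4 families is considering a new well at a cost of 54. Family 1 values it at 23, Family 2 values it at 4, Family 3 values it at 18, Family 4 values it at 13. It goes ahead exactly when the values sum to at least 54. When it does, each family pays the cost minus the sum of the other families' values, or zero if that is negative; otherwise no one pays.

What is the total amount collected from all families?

42

Total value 58 ≥ cost 54, so it is built.
Family 1: others sum to 35; max(0, 54 - 35) = 19.
Family 2: others sum to 54; max(0, 54 - 54) = 0.
Family 3: others sum to 40; max(0, 54 - 40) = 14.
Family 4: others sum to 45; max(0, 54 - 45) = 9.
Total collected = 19 + 0 + 14 + 9 = 42.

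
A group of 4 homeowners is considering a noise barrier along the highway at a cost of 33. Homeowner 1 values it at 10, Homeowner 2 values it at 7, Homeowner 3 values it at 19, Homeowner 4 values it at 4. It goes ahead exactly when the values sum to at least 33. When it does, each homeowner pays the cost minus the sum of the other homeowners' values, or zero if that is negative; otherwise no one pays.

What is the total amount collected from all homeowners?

Total value 40 ≥ cost 33, so it is built.
Homeowner 1: others sum to 30; max(0, 33 - 30) = 3.
Homeowner 2: others sum to 33; max(0, 33 - 33) = 0.
Homeowner 3: others sum to 21; max(0, 33 - 21) = 12.
Homeowner 4: others sum to 36; max(0, 33 - 36) = 0.
Total collected = 3 + 0 + 12 + 0 = 15.

15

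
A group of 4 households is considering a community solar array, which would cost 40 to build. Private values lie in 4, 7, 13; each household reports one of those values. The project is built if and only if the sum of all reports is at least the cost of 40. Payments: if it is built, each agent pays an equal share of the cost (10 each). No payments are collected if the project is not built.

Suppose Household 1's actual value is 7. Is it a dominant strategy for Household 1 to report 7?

Consider the case where Household 2 reports 7, Household 3 reports 13 and Household 4 reports 13.
Truthful report 7: project built, pays 10, utility 7 - 10 = -3.
Report 4 instead: project not built, utility 0.
Since 0 > -3, reporting 4 is strictly better here, so truthful reporting is not dominant.

No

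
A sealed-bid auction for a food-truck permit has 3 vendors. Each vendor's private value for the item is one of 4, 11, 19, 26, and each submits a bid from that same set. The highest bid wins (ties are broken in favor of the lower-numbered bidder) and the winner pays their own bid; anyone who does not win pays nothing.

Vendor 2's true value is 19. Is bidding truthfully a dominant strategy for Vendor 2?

Consider the case where Vendor 1 bids 4 and Vendor 3 bids 4.
Truthful bid 19: wins, pays 19, utility 19 - 19 = 0.
Bid 11 instead: wins, pays 11, utility 19 - 11 = 8.
Since 8 > 0, bidding 11 is strictly better here, so truthful bidding is not dominant.

No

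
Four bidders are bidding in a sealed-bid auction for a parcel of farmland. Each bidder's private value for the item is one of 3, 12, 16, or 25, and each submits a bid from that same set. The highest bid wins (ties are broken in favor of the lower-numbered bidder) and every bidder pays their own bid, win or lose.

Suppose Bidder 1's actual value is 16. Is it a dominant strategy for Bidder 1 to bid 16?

No

Consider the case where Bidder 2 bids 3, Bidder 3 bids 3 and Bidder 4 bids 3.
Truthful bid 16: wins, pays 16, utility 16 - 16 = 0.
Bid 3 instead: wins, pays 3, utility 16 - 3 = 13.
Since 13 > 0, bidding 3 is strictly better here, so truthful bidding is not dominant.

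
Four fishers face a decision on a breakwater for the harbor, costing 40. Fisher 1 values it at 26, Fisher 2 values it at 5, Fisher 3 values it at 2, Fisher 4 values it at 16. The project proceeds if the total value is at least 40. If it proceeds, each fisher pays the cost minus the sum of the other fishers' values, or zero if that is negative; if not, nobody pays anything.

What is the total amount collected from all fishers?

24

Total value 49 ≥ cost 40, so it is built.
Fisher 1: others sum to 23; max(0, 40 - 23) = 17.
Fisher 2: others sum to 44; max(0, 40 - 44) = 0.
Fisher 3: others sum to 47; max(0, 40 - 47) = 0.
Fisher 4: others sum to 33; max(0, 40 - 33) = 7.
Total collected = 17 + 0 + 0 + 7 = 24.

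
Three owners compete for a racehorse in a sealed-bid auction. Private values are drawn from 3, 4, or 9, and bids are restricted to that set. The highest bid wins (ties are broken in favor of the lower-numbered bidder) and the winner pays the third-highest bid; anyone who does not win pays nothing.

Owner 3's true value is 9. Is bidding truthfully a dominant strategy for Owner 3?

Yes

Check each profile of the others' bids and compare truth against every alternative bid.
Others bid (3, 4): truth gives 6, best alternative gives 0.
Others bid (4, 3): truth gives 6, best alternative gives 0.
Others bid (4, 4): truth gives 5, best alternative gives 0.
Others bid (3, 3): truth gives 6, best alternative gives 6.
Others bid (3, 9): truth gives 0, best alternative gives 0.
Others bid (4, 9): truth gives 0, best alternative gives 0.
(Remaining 3 profiles checked similarly; truth is weakly best in each.)
In every case the truthful bid is at least as good as any alternative, so it is a dominant strategy.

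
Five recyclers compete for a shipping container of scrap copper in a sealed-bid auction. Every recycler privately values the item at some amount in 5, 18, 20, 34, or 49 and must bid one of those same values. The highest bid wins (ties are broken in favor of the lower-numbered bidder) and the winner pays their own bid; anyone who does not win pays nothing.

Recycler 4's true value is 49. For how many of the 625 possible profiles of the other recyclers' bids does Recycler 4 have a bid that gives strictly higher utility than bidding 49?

108

Others bid (5, 5, 5, 5): truth gives 0; bid 18 gives 31 > 0. Violating.
Others bid (5, 5, 5, 18): truth gives 0; bid 18 gives 31 > 0. Violating.
Others bid (5, 5, 5, 20): truth gives 0; bid 20 gives 29 > 0. Violating.
Others bid (5, 5, 5, 34): truth gives 0; bid 34 gives 15 > 0. Violating.
Others bid (5, 5, 5, 49): truth gives 0; no alternative beats it.
Others bid (5, 5, 18, 49): truth gives 0; no alternative beats it.
(Checking all 625 profiles: 108 have a profitable deviation, 517 do not.)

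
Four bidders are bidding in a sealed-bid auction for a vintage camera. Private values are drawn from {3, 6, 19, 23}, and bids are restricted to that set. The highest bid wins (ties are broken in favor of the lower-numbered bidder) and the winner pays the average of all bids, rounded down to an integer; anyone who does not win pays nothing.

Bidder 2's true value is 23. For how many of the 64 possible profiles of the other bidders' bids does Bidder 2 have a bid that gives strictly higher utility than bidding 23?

Others bid (3, 3, 3): truth gives 15; bid 6 gives 20 > 15. Violating.
Others bid (3, 3, 6): truth gives 15; bid 6 gives 19 > 15. Violating.
Others bid (3, 3, 19): truth gives 11; bid 19 gives 12 > 11. Violating.
Others bid (3, 6, 3): truth gives 15; bid 6 gives 19 > 15. Violating.
Others bid (3, 3, 23): truth gives 10; no alternative beats it.
Others bid (3, 6, 23): truth gives 10; no alternative beats it.
(Checking all 64 profiles: 18 have a profitable deviation, 46 do not.)

18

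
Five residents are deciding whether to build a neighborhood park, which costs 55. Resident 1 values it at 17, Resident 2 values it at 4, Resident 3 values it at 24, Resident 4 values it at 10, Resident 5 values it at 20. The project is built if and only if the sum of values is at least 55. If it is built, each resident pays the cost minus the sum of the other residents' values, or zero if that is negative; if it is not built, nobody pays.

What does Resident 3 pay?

4

Total value 75 ≥ cost 55, so the project is built.
The other residents' values sum to 51.
Cost minus that sum is 55 - 51 = 4.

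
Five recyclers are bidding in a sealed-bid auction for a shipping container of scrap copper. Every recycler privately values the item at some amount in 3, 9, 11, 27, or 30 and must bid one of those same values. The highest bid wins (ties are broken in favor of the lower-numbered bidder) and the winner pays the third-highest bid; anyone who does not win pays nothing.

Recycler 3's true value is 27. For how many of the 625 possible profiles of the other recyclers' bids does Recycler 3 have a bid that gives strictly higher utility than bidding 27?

Others bid (3, 3, 3, 30): truth gives 0; bid 30 gives 24 > 0. Violating.
Others bid (3, 3, 9, 30): truth gives 0; bid 30 gives 18 > 0. Violating.
Others bid (3, 3, 11, 30): truth gives 0; bid 30 gives 16 > 0. Violating.
Others bid (3, 3, 30, 3): truth gives 0; bid 30 gives 24 > 0. Violating.
Others bid (3, 3, 3, 3): truth gives 24; no alternative beats it.
Others bid (3, 3, 3, 9): truth gives 24; no alternative beats it.
(Checking all 625 profiles: 108 have a profitable deviation, 517 do not.)

108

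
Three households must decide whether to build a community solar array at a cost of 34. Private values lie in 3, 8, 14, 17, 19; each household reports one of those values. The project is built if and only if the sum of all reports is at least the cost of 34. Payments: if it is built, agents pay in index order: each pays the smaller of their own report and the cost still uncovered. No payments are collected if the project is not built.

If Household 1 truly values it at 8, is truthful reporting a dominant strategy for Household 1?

Consider the case where Household 2 reports 14 and Household 3 reports 17.
Truthful report 8: project built, pays 8, utility 8 - 8 = 0.
Report 3 instead: project built, pays 3, utility 8 - 3 = 5.
Since 5 > 0, reporting 3 is strictly better here, so truthful reporting is not dominant.

No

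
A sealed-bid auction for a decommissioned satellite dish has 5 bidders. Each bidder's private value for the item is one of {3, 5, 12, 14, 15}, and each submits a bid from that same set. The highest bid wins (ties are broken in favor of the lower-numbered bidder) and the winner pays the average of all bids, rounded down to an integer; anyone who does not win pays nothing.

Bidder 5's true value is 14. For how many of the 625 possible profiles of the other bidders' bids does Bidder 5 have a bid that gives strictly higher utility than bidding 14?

Others bid (3, 3, 3, 3): truth gives 9; bid 5 gives 11 > 9. Violating.
Others bid (3, 3, 3, 14): truth gives 0; bid 15 gives 7 > 0. Violating.
Others bid (3, 3, 5, 5): truth gives 8; bid 12 gives 9 > 8. Violating.
Others bid (3, 3, 5, 14): truth gives 0; bid 15 gives 6 > 0. Violating.
Others bid (3, 3, 3, 5): truth gives 9; no alternative beats it.
Others bid (3, 3, 3, 12): truth gives 7; no alternative beats it.
(Checking all 625 profiles: 181 have a profitable deviation, 444 do not.)

181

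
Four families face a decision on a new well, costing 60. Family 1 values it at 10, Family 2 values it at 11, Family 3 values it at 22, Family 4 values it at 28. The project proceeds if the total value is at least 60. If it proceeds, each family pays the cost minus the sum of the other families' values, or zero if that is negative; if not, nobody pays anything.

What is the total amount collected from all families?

28

Total value 71 ≥ cost 60, so it is built.
Family 1: others sum to 61; max(0, 60 - 61) = 0.
Family 2: others sum to 60; max(0, 60 - 60) = 0.
Family 3: others sum to 49; max(0, 60 - 49) = 11.
Family 4: others sum to 43; max(0, 60 - 43) = 17.
Total collected = 0 + 0 + 11 + 17 = 28.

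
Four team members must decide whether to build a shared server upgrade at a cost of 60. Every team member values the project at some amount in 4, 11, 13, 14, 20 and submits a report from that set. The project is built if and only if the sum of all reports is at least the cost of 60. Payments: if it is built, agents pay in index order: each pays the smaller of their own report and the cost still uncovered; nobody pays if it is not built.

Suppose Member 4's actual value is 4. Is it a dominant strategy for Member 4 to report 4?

Check each profile of the others' reports and compare truth against every alternative report.
Others report (11, 20, 20): truth gives 0, best alternative gives -5.
Others report (20, 11, 20): truth gives 0, best alternative gives -5.
Others report (20, 20, 11): truth gives 0, best alternative gives -5.
Others report (13, 20, 20): truth gives 0, best alternative gives -3.
Others report (20, 13, 20): truth gives 0, best alternative gives -3.
Others report (20, 20, 13): truth gives 0, best alternative gives -3.
(Remaining 119 profiles checked similarly; truth is weakly best in each.)
In every case the truthful report is at least as good as any alternative, so it is a dominant strategy.

Yes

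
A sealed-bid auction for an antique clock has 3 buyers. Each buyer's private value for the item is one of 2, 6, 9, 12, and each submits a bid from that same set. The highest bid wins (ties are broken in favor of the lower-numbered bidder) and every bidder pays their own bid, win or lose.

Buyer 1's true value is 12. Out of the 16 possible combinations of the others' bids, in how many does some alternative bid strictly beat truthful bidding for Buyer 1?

9

Others bid (2, 2): truth gives 0; bid 2 gives 10 > 0. Violating.
Others bid (2, 6): truth gives 0; bid 6 gives 6 > 0. Violating.
Others bid (2, 9): truth gives 0; bid 9 gives 3 > 0. Violating.
Others bid (6, 2): truth gives 0; bid 6 gives 6 > 0. Violating.
Others bid (2, 12): truth gives 0; no alternative beats it.
Others bid (6, 12): truth gives 0; no alternative beats it.
(Checking all 16 profiles: 9 have a profitable deviation, 7 do not.)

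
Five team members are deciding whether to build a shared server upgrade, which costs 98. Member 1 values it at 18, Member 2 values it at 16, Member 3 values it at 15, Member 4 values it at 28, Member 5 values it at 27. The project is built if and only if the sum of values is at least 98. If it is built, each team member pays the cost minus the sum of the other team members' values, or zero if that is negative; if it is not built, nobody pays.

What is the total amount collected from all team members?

74

Total value 104 ≥ cost 98, so it is built.
Member 1: others sum to 86; max(0, 98 - 86) = 12.
Member 2: others sum to 88; max(0, 98 - 88) = 10.
Member 3: others sum to 89; max(0, 98 - 89) = 9.
Member 4: others sum to 76; max(0, 98 - 76) = 22.
Member 5: others sum to 77; max(0, 98 - 77) = 21.
Total collected = 12 + 10 + 9 + 22 + 21 = 74.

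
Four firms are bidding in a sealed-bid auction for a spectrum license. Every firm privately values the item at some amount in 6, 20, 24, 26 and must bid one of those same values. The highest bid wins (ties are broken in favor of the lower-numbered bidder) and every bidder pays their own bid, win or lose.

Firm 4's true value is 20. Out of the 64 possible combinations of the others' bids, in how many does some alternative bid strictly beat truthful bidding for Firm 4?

Others bid (6, 6, 20): truth gives -20; bid 24 gives -4 > -20. Violating.
Others bid (6, 6, 24): truth gives -20; bid 6 gives -6 > -20. Violating.
Others bid (6, 6, 26): truth gives -20; bid 6 gives -6 > -20. Violating.
Others bid (6, 20, 6): truth gives -20; bid 24 gives -4 > -20. Violating.
Others bid (6, 6, 6): truth gives 0; no alternative beats it.
(Checking all 64 profiles: 63 have a profitable deviation, 1 does not.)

63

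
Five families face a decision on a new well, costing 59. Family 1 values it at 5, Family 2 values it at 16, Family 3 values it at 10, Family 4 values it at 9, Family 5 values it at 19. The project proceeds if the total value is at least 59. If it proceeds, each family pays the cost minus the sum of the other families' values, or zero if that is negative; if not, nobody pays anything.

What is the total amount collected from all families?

Total value 59 ≥ cost 59, so it is built.
Family 1: others sum to 54; max(0, 59 - 54) = 5.
Family 2: others sum to 43; max(0, 59 - 43) = 16.
Family 3: others sum to 49; max(0, 59 - 49) = 10.
Family 4: others sum to 50; max(0, 59 - 50) = 9.
Family 5: others sum to 40; max(0, 59 - 40) = 19.
Total collected = 5 + 16 + 10 + 9 + 19 = 59.

59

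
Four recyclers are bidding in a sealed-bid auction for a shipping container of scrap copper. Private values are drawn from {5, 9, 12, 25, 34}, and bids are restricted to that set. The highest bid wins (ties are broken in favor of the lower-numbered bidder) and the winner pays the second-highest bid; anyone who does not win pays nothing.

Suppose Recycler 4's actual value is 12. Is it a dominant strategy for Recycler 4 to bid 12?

Check each profile of the others' bids and compare truth against every alternative bid.
Others bid (5, 5, 5): truth gives 7, best alternative gives 7.
Others bid (5, 5, 9): truth gives 3, best alternative gives 3.
Others bid (5, 9, 5): truth gives 3, best alternative gives 3.
Others bid (5, 9, 9): truth gives 3, best alternative gives 3.
Others bid (9, 5, 5): truth gives 3, best alternative gives 3.
Others bid (9, 5, 9): truth gives 3, best alternative gives 3.
(Remaining 119 profiles checked similarly; truth is weakly best in each.)
In every case the truthful bid is at least as good as any alternative, so it is a dominant strategy.

Yes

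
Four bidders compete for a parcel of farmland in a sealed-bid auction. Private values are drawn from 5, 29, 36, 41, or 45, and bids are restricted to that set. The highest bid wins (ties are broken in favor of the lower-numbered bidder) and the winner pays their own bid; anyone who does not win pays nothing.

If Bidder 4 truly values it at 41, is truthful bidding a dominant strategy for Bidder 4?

Consider the case where Bidder 1 bids 5, Bidder 2 bids 5 and Bidder 3 bids 5.
Truthful bid 41: wins, pays 41, utility 41 - 41 = 0.
Bid 29 instead: wins, pays 29, utility 41 - 29 = 12.
Since 12 > 0, bidding 29 is strictly better here, so truthful bidding is not dominant.

No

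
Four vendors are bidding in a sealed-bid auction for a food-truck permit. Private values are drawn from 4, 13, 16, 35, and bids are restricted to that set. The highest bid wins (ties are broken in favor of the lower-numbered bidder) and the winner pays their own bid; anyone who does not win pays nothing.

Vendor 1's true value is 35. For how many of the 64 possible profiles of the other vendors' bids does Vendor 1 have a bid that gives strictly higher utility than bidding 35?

27

Others bid (4, 4, 4): truth gives 0; bid 4 gives 31 > 0. Violating.
Others bid (4, 4, 13): truth gives 0; bid 13 gives 22 > 0. Violating.
Others bid (4, 4, 16): truth gives 0; bid 16 gives 19 > 0. Violating.
Others bid (4, 13, 4): truth gives 0; bid 13 gives 22 > 0. Violating.
Others bid (4, 4, 35): truth gives 0; no alternative beats it.
Others bid (4, 13, 35): truth gives 0; no alternative beats it.
(Checking all 64 profiles: 27 have a profitable deviation, 37 do not.)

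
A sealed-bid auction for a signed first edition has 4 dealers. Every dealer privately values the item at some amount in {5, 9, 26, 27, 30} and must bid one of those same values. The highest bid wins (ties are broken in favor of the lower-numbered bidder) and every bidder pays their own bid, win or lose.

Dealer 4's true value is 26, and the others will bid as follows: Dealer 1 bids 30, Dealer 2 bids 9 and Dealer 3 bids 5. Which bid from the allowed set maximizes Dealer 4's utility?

Bid 5: loses but pays 5, utility -5.
Bid 9: loses but pays 9, utility -9.
Bid 26: loses but pays 26, utility -26.
Bid 27: loses but pays 27, utility -27.
Bid 30: loses but pays 30, utility -30.
The best choice is 5 with utility -5.

5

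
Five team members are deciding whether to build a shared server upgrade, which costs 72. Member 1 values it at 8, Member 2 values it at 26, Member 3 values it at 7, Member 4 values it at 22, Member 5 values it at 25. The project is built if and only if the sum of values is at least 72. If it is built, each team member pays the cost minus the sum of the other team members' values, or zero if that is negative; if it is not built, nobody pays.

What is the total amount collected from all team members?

Total value 88 ≥ cost 72, so it is built.
Member 1: others sum to 80; max(0, 72 - 80) = 0.
Member 2: others sum to 62; max(0, 72 - 62) = 10.
Member 3: others sum to 81; max(0, 72 - 81) = 0.
Member 4: others sum to 66; max(0, 72 - 66) = 6.
Member 5: others sum to 63; max(0, 72 - 63) = 9.
Total collected = 0 + 10 + 0 + 6 + 9 = 25.

25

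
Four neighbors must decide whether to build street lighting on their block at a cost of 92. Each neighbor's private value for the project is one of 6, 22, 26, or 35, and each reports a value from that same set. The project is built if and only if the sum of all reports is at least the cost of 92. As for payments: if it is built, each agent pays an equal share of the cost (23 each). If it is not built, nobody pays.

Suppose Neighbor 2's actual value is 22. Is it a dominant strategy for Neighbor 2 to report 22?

Consider the case where Neighbor 1 reports 6, Neighbor 3 reports 35 and Neighbor 4 reports 35.
Truthful report 22: project built, pays 23, utility 22 - 23 = -1.
Report 6 instead: project not built, utility 0.
Since 0 > -1, reporting 6 is strictly better here, so truthful reporting is not dominant.

No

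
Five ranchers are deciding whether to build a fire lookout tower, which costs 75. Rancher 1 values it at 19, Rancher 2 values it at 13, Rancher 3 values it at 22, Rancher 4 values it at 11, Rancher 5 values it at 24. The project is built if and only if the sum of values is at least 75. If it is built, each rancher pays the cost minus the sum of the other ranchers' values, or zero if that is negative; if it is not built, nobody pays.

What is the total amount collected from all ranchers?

Total value 89 ≥ cost 75, so it is built.
Rancher 1: others sum to 70; max(0, 75 - 70) = 5.
Rancher 2: others sum to 76; max(0, 75 - 76) = 0.
Rancher 3: others sum to 67; max(0, 75 - 67) = 8.
Rancher 4: others sum to 78; max(0, 75 - 78) = 0.
Rancher 5: others sum to 65; max(0, 75 - 65) = 10.
Total collected = 5 + 0 + 8 + 0 + 10 = 23.

23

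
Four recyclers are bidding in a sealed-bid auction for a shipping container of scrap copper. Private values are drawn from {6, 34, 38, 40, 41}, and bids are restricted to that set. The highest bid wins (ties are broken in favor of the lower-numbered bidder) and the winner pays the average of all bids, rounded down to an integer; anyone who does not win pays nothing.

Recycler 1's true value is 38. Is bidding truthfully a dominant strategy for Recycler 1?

No

Consider the case where Recycler 2 bids 6, Recycler 3 bids 6 and Recycler 4 bids 6.
Truthful bid 38: wins, pays 14, utility 38 - 14 = 24.
Bid 6 instead: wins, pays 6, utility 38 - 6 = 32.
Since 32 > 24, bidding 6 is strictly better here, so truthful bidding is not dominant.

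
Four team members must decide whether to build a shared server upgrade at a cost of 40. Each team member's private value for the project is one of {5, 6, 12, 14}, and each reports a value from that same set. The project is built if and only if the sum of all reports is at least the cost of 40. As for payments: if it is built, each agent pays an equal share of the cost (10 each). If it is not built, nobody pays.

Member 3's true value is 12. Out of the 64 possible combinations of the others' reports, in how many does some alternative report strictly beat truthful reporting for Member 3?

3

Others report (6, 6, 14): truth gives 0; report 14 gives 2 > 0. Violating.
Others report (6, 14, 6): truth gives 0; report 14 gives 2 > 0. Violating.
Others report (14, 6, 6): truth gives 0; report 14 gives 2 > 0. Violating.
Others report (5, 5, 5): truth gives 0; no alternative beats it.
Others report (5, 5, 6): truth gives 0; no alternative beats it.
(Checking all 64 profiles: 3 have a profitable deviation, 61 do not.)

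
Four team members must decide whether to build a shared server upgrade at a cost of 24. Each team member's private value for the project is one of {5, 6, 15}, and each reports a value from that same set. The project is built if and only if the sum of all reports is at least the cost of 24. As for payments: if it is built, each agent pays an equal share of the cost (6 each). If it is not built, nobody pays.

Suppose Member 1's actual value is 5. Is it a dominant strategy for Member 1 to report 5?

Check each profile of the others' reports and compare truth against every alternative report.
Others report (6, 6, 6): truth gives 0, best alternative gives -1.
Others report (5, 5, 15): truth gives -1, best alternative gives -1.
Others report (5, 6, 15): truth gives -1, best alternative gives -1.
Others report (5, 15, 5): truth gives -1, best alternative gives -1.
Others report (5, 15, 6): truth gives -1, best alternative gives -1.
Others report (5, 15, 15): truth gives -1, best alternative gives -1.
(Remaining 21 profiles checked similarly; truth is weakly best in each.)
In every case the truthful report is at least as good as any alternative, so it is a dominant strategy.

Yes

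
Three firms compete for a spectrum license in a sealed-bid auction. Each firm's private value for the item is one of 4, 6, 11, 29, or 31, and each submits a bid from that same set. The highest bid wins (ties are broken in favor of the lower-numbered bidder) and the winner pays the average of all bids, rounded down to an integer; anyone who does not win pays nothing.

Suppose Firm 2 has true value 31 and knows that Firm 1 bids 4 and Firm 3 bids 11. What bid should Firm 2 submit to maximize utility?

Bid 4: loses, pays 0, utility 0.
Bid 6: loses, pays 0, utility 0.
Bid 11: wins, pays 8, utility 31 - 8 = 23.
Bid 29: wins, pays 14, utility 31 - 14 = 17.
Bid 31: wins, pays 15, utility 31 - 15 = 16.
The best choice is 11 with utility 23.

11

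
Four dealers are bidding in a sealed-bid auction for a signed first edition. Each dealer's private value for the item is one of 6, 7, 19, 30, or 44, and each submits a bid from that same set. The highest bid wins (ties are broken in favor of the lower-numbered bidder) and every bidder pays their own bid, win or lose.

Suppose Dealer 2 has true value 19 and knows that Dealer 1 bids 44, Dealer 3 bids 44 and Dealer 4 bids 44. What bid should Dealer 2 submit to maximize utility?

6

Bid 6: loses but pays 6, utility -6.
Bid 7: loses but pays 7, utility -7.
Bid 19: loses but pays 19, utility -19.
Bid 30: loses but pays 30, utility -30.
Bid 44: loses but pays 44, utility -44.
The best choice is 6 with utility -6.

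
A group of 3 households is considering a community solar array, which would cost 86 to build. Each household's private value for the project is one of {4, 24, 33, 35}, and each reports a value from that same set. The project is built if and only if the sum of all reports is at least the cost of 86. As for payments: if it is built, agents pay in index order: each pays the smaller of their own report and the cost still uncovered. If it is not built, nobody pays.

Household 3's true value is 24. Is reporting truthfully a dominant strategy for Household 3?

Check each profile of the others' reports and compare truth against every alternative report.
Others report (35, 35): truth gives 8, best alternative gives 8.
Others report (33, 35): truth gives 6, best alternative gives 6.
Others report (35, 33): truth gives 6, best alternative gives 6.
Others report (33, 33): truth gives 4, best alternative gives 4.
Others report (4, 4): truth gives 0, best alternative gives 0.
Others report (4, 24): truth gives 0, best alternative gives 0.
(Remaining 10 profiles checked similarly; truth is weakly best in each.)
In every case the truthful report is at least as good as any alternative, so it is a dominant strategy.

Yes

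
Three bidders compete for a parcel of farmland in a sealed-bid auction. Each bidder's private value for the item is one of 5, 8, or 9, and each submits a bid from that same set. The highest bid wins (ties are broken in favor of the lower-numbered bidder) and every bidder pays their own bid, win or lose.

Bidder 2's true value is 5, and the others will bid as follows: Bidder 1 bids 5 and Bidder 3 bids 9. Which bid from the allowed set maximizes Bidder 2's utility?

Bid 5: loses but pays 5, utility -5.
Bid 8: loses but pays 8, utility -8.
Bid 9: wins, pays 9, utility 5 - 9 = -4.
The best choice is 9 with utility -4.

9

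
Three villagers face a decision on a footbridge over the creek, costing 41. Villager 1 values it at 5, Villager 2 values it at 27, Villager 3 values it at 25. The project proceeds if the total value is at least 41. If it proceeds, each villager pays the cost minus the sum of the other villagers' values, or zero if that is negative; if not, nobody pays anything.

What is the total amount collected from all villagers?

Total value 57 ≥ cost 41, so it is built.
Villager 1: others sum to 52; max(0, 41 - 52) = 0.
Villager 2: others sum to 30; max(0, 41 - 30) = 11.
Villager 3: others sum to 32; max(0, 41 - 32) = 9.
Total collected = 0 + 11 + 9 = 20.

20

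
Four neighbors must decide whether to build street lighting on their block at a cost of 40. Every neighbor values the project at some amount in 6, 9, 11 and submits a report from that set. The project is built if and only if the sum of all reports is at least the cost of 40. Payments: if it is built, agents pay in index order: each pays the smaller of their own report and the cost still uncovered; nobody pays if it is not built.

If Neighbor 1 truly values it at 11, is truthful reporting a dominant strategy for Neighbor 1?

No

Consider the case where Neighbor 2 reports 9, Neighbor 3 reports 11 and Neighbor 4 reports 11.
Truthful report 11: project built, pays 11, utility 11 - 11 = 0.
Report 9 instead: project built, pays 9, utility 11 - 9 = 2.
Since 2 > 0, reporting 9 is strictly better here, so truthful reporting is not dominant.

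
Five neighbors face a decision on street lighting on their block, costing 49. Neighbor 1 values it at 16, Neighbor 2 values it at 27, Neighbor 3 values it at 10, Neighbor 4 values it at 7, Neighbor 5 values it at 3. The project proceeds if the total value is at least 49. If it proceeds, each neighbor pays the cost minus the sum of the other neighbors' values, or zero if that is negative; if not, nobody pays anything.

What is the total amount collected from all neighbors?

15

Total value 63 ≥ cost 49, so it is built.
Neighbor 1: others sum to 47; max(0, 49 - 47) = 2.
Neighbor 2: others sum to 36; max(0, 49 - 36) = 13.
Neighbor 3: others sum to 53; max(0, 49 - 53) = 0.
Neighbor 4: others sum to 56; max(0, 49 - 56) = 0.
Neighbor 5: others sum to 60; max(0, 49 - 60) = 0.
Total collected = 2 + 13 + 0 + 0 + 0 = 15.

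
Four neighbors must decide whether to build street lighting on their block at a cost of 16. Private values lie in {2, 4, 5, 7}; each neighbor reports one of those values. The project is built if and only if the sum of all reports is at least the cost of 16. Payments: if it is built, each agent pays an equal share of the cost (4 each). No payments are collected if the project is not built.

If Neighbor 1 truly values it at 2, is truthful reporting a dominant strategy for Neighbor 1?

Check each profile of the others' reports and compare truth against every alternative report.
Others report (2, 4, 7): truth gives 0, best alternative gives -2.
Others report (2, 5, 5): truth gives 0, best alternative gives -2.
Others report (2, 7, 4): truth gives 0, best alternative gives -2.
Others report (4, 2, 7): truth gives 0, best alternative gives -2.
Others report (4, 4, 4): truth gives 0, best alternative gives -2.
Others report (4, 4, 5): truth gives 0, best alternative gives -2.
(Remaining 58 profiles checked similarly; truth is weakly best in each.)
In every case the truthful report is at least as good as any alternative, so it is a dominant strategy.

Yes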